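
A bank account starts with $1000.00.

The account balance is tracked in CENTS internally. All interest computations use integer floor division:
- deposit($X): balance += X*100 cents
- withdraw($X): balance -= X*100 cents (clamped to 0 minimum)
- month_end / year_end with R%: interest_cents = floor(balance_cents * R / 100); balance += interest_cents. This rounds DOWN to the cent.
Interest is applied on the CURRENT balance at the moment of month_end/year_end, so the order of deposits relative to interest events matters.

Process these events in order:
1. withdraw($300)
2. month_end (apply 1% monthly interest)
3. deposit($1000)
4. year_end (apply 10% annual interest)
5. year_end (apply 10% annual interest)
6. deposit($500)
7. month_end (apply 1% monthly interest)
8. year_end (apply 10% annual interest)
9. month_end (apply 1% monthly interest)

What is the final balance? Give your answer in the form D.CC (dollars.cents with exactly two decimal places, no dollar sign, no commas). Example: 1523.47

Answer: 2878.73

Derivation:
After 1 (withdraw($300)): balance=$700.00 total_interest=$0.00
After 2 (month_end (apply 1% monthly interest)): balance=$707.00 total_interest=$7.00
After 3 (deposit($1000)): balance=$1707.00 total_interest=$7.00
After 4 (year_end (apply 10% annual interest)): balance=$1877.70 total_interest=$177.70
After 5 (year_end (apply 10% annual interest)): balance=$2065.47 total_interest=$365.47
After 6 (deposit($500)): balance=$2565.47 total_interest=$365.47
After 7 (month_end (apply 1% monthly interest)): balance=$2591.12 total_interest=$391.12
After 8 (year_end (apply 10% annual interest)): balance=$2850.23 total_interest=$650.23
After 9 (month_end (apply 1% monthly interest)): balance=$2878.73 total_interest=$678.73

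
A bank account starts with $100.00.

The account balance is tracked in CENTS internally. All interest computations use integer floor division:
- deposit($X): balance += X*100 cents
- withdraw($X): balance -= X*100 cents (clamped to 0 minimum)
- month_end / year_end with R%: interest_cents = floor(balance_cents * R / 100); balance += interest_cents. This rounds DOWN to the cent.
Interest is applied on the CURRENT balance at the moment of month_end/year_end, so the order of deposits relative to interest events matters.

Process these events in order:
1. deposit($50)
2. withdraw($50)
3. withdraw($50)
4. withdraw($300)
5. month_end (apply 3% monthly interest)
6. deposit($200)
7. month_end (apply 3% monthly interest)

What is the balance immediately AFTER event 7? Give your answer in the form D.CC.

After 1 (deposit($50)): balance=$150.00 total_interest=$0.00
After 2 (withdraw($50)): balance=$100.00 total_interest=$0.00
After 3 (withdraw($50)): balance=$50.00 total_interest=$0.00
After 4 (withdraw($300)): balance=$0.00 total_interest=$0.00
After 5 (month_end (apply 3% monthly interest)): balance=$0.00 total_interest=$0.00
After 6 (deposit($200)): balance=$200.00 total_interest=$0.00
After 7 (month_end (apply 3% monthly interest)): balance=$206.00 total_interest=$6.00

Answer: 206.00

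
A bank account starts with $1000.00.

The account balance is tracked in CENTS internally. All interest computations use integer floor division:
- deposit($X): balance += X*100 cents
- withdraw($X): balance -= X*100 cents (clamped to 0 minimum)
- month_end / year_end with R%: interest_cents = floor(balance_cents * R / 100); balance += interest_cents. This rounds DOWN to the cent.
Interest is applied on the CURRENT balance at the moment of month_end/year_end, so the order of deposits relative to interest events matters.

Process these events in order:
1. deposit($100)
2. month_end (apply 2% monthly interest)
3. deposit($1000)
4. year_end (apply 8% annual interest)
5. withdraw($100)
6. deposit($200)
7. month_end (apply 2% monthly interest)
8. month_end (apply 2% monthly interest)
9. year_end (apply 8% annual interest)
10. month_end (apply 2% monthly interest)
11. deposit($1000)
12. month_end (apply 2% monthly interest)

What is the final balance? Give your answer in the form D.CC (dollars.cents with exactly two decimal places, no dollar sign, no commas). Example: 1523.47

After 1 (deposit($100)): balance=$1100.00 total_interest=$0.00
After 2 (month_end (apply 2% monthly interest)): balance=$1122.00 total_interest=$22.00
After 3 (deposit($1000)): balance=$2122.00 total_interest=$22.00
After 4 (year_end (apply 8% annual interest)): balance=$2291.76 total_interest=$191.76
After 5 (withdraw($100)): balance=$2191.76 total_interest=$191.76
After 6 (deposit($200)): balance=$2391.76 total_interest=$191.76
After 7 (month_end (apply 2% monthly interest)): balance=$2439.59 total_interest=$239.59
After 8 (month_end (apply 2% monthly interest)): balance=$2488.38 total_interest=$288.38
After 9 (year_end (apply 8% annual interest)): balance=$2687.45 total_interest=$487.45
After 10 (month_end (apply 2% monthly interest)): balance=$2741.19 total_interest=$541.19
After 11 (deposit($1000)): balance=$3741.19 total_interest=$541.19
After 12 (month_end (apply 2% monthly interest)): balance=$3816.01 total_interest=$616.01

Answer: 3816.01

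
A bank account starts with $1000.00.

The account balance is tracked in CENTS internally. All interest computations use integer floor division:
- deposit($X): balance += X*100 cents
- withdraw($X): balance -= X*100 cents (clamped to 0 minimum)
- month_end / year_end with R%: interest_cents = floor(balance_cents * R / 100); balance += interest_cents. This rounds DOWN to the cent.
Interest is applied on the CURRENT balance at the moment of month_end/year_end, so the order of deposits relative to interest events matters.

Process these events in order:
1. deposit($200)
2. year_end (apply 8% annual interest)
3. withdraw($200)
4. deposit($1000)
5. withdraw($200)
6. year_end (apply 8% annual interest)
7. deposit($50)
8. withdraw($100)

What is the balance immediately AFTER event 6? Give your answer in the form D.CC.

Answer: 2047.68

Derivation:
After 1 (deposit($200)): balance=$1200.00 total_interest=$0.00
After 2 (year_end (apply 8% annual interest)): balance=$1296.00 total_interest=$96.00
After 3 (withdraw($200)): balance=$1096.00 total_interest=$96.00
After 4 (deposit($1000)): balance=$2096.00 total_interest=$96.00
After 5 (withdraw($200)): balance=$1896.00 total_interest=$96.00
After 6 (year_end (apply 8% annual interest)): balance=$2047.68 total_interest=$247.68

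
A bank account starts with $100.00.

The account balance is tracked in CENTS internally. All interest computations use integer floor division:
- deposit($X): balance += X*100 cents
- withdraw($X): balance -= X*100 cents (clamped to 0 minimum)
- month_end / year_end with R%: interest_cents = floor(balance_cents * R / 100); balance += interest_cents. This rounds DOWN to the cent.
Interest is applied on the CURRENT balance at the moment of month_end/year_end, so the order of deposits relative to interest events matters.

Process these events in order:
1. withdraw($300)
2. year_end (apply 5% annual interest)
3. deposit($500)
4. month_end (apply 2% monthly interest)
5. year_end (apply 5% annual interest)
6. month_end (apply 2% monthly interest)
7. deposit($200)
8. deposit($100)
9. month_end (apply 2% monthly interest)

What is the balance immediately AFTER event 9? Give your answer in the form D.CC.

Answer: 863.13

Derivation:
After 1 (withdraw($300)): balance=$0.00 total_interest=$0.00
After 2 (year_end (apply 5% annual interest)): balance=$0.00 total_interest=$0.00
After 3 (deposit($500)): balance=$500.00 total_interest=$0.00
After 4 (month_end (apply 2% monthly interest)): balance=$510.00 total_interest=$10.00
After 5 (year_end (apply 5% annual interest)): balance=$535.50 total_interest=$35.50
After 6 (month_end (apply 2% monthly interest)): balance=$546.21 total_interest=$46.21
After 7 (deposit($200)): balance=$746.21 total_interest=$46.21
After 8 (deposit($100)): balance=$846.21 total_interest=$46.21
After 9 (month_end (apply 2% monthly interest)): balance=$863.13 total_interest=$63.13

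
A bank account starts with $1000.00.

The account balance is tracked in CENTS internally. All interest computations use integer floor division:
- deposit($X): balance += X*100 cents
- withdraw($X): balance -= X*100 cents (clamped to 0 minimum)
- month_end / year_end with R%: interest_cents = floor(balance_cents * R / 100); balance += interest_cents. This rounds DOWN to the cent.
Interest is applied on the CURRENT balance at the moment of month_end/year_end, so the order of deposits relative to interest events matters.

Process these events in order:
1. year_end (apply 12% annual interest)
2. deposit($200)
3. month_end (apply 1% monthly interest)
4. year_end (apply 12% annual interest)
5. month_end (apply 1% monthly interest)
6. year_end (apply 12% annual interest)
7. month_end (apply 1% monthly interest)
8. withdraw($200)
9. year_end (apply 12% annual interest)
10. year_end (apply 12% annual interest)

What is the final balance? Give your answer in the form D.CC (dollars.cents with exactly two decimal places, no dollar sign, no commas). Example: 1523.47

After 1 (year_end (apply 12% annual interest)): balance=$1120.00 total_interest=$120.00
After 2 (deposit($200)): balance=$1320.00 total_interest=$120.00
After 3 (month_end (apply 1% monthly interest)): balance=$1333.20 total_interest=$133.20
After 4 (year_end (apply 12% annual interest)): balance=$1493.18 total_interest=$293.18
After 5 (month_end (apply 1% monthly interest)): balance=$1508.11 total_interest=$308.11
After 6 (year_end (apply 12% annual interest)): balance=$1689.08 total_interest=$489.08
After 7 (month_end (apply 1% monthly interest)): balance=$1705.97 total_interest=$505.97
After 8 (withdraw($200)): balance=$1505.97 total_interest=$505.97
After 9 (year_end (apply 12% annual interest)): balance=$1686.68 total_interest=$686.68
After 10 (year_end (apply 12% annual interest)): balance=$1889.08 total_interest=$889.08

Answer: 1889.08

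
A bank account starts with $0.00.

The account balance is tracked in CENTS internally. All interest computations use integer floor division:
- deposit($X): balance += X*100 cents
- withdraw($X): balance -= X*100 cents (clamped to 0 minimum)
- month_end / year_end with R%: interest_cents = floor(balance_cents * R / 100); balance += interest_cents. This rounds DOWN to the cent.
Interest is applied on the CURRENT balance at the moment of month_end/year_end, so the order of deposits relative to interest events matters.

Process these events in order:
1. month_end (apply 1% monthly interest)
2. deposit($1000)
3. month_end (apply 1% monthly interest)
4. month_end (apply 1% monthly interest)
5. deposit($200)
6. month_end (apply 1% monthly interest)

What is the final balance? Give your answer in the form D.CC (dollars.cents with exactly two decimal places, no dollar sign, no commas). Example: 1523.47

After 1 (month_end (apply 1% monthly interest)): balance=$0.00 total_interest=$0.00
After 2 (deposit($1000)): balance=$1000.00 total_interest=$0.00
After 3 (month_end (apply 1% monthly interest)): balance=$1010.00 total_interest=$10.00
After 4 (month_end (apply 1% monthly interest)): balance=$1020.10 total_interest=$20.10
After 5 (deposit($200)): balance=$1220.10 total_interest=$20.10
After 6 (month_end (apply 1% monthly interest)): balance=$1232.30 total_interest=$32.30

Answer: 1232.30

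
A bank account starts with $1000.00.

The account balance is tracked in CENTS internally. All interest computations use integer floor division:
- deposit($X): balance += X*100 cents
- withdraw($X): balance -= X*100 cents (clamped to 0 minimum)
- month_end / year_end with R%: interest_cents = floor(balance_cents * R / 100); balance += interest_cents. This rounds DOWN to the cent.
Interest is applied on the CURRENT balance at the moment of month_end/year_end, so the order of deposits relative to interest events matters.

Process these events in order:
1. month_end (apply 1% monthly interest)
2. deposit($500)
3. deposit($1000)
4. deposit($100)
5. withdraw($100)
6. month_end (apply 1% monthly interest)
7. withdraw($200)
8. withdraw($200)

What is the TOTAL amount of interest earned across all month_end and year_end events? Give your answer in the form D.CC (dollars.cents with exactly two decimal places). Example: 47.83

After 1 (month_end (apply 1% monthly interest)): balance=$1010.00 total_interest=$10.00
After 2 (deposit($500)): balance=$1510.00 total_interest=$10.00
After 3 (deposit($1000)): balance=$2510.00 total_interest=$10.00
After 4 (deposit($100)): balance=$2610.00 total_interest=$10.00
After 5 (withdraw($100)): balance=$2510.00 total_interest=$10.00
After 6 (month_end (apply 1% monthly interest)): balance=$2535.10 total_interest=$35.10
After 7 (withdraw($200)): balance=$2335.10 total_interest=$35.10
After 8 (withdraw($200)): balance=$2135.10 total_interest=$35.10

Answer: 35.10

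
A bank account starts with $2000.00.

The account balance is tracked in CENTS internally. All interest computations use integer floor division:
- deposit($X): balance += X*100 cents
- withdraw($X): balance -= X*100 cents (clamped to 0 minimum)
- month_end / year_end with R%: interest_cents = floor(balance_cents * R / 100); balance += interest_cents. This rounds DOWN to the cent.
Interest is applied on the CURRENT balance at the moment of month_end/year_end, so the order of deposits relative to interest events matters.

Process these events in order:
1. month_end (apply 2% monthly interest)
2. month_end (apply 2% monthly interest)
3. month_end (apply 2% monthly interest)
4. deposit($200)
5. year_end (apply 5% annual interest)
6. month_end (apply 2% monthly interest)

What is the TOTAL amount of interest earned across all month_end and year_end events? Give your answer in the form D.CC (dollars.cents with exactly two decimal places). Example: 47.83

After 1 (month_end (apply 2% monthly interest)): balance=$2040.00 total_interest=$40.00
After 2 (month_end (apply 2% monthly interest)): balance=$2080.80 total_interest=$80.80
After 3 (month_end (apply 2% monthly interest)): balance=$2122.41 total_interest=$122.41
After 4 (deposit($200)): balance=$2322.41 total_interest=$122.41
After 5 (year_end (apply 5% annual interest)): balance=$2438.53 total_interest=$238.53
After 6 (month_end (apply 2% monthly interest)): balance=$2487.30 total_interest=$287.30

Answer: 287.30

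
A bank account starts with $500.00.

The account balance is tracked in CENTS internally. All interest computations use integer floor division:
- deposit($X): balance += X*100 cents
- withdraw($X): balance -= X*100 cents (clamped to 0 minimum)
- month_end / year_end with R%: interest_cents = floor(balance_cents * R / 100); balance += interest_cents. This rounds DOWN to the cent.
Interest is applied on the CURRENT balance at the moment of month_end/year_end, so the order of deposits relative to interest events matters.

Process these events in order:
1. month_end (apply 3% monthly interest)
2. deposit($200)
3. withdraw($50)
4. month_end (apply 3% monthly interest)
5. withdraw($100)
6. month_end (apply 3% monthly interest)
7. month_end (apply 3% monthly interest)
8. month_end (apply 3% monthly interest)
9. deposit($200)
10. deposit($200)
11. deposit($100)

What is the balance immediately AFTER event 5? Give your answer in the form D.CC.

Answer: 584.95

Derivation:
After 1 (month_end (apply 3% monthly interest)): balance=$515.00 total_interest=$15.00
After 2 (deposit($200)): balance=$715.00 total_interest=$15.00
After 3 (withdraw($50)): balance=$665.00 total_interest=$15.00
After 4 (month_end (apply 3% monthly interest)): balance=$684.95 total_interest=$34.95
After 5 (withdraw($100)): balance=$584.95 total_interest=$34.95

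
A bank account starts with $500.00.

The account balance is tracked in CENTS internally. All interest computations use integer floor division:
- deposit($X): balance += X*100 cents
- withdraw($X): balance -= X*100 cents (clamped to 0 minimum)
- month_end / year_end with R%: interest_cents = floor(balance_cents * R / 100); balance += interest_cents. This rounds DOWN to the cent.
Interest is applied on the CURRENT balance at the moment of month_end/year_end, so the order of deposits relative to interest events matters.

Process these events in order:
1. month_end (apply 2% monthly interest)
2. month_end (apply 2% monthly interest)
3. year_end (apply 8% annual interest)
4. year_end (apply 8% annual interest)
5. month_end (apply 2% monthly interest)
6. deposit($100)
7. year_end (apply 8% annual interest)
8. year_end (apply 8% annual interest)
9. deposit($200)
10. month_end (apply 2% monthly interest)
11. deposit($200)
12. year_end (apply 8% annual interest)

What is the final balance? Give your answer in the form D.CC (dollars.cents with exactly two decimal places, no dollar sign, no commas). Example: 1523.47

Answer: 1360.01

Derivation:
After 1 (month_end (apply 2% monthly interest)): balance=$510.00 total_interest=$10.00
After 2 (month_end (apply 2% monthly interest)): balance=$520.20 total_interest=$20.20
After 3 (year_end (apply 8% annual interest)): balance=$561.81 total_interest=$61.81
After 4 (year_end (apply 8% annual interest)): balance=$606.75 total_interest=$106.75
After 5 (month_end (apply 2% monthly interest)): balance=$618.88 total_interest=$118.88
After 6 (deposit($100)): balance=$718.88 total_interest=$118.88
After 7 (year_end (apply 8% annual interest)): balance=$776.39 total_interest=$176.39
After 8 (year_end (apply 8% annual interest)): balance=$838.50 total_interest=$238.50
After 9 (deposit($200)): balance=$1038.50 total_interest=$238.50
After 10 (month_end (apply 2% monthly interest)): balance=$1059.27 total_interest=$259.27
After 11 (deposit($200)): balance=$1259.27 total_interest=$259.27
After 12 (year_end (apply 8% annual interest)): balance=$1360.01 total_interest=$360.01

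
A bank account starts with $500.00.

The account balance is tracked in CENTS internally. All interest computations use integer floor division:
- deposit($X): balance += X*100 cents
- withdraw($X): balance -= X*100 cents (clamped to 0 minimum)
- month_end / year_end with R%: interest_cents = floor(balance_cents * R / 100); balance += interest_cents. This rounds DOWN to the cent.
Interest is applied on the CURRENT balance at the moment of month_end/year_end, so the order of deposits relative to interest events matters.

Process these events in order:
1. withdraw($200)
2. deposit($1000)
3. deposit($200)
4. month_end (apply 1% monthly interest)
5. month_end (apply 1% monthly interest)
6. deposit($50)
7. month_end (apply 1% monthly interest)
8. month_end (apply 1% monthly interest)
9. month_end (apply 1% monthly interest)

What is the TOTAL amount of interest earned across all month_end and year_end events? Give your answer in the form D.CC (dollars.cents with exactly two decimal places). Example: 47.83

After 1 (withdraw($200)): balance=$300.00 total_interest=$0.00
After 2 (deposit($1000)): balance=$1300.00 total_interest=$0.00
After 3 (deposit($200)): balance=$1500.00 total_interest=$0.00
After 4 (month_end (apply 1% monthly interest)): balance=$1515.00 total_interest=$15.00
After 5 (month_end (apply 1% monthly interest)): balance=$1530.15 total_interest=$30.15
After 6 (deposit($50)): balance=$1580.15 total_interest=$30.15
After 7 (month_end (apply 1% monthly interest)): balance=$1595.95 total_interest=$45.95
After 8 (month_end (apply 1% monthly interest)): balance=$1611.90 total_interest=$61.90
After 9 (month_end (apply 1% monthly interest)): balance=$1628.01 total_interest=$78.01

Answer: 78.01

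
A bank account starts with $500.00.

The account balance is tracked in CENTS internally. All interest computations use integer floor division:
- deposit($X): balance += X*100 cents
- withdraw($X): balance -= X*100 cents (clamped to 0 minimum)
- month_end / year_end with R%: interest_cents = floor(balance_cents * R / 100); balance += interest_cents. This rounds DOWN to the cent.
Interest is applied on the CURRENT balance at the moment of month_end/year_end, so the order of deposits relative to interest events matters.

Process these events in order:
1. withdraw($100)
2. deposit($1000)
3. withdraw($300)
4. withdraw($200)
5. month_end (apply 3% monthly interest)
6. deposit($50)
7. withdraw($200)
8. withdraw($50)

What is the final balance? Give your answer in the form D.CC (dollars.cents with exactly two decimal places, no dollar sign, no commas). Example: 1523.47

After 1 (withdraw($100)): balance=$400.00 total_interest=$0.00
After 2 (deposit($1000)): balance=$1400.00 total_interest=$0.00
After 3 (withdraw($300)): balance=$1100.00 total_interest=$0.00
After 4 (withdraw($200)): balance=$900.00 total_interest=$0.00
After 5 (month_end (apply 3% monthly interest)): balance=$927.00 total_interest=$27.00
After 6 (deposit($50)): balance=$977.00 total_interest=$27.00
After 7 (withdraw($200)): balance=$777.00 total_interest=$27.00
After 8 (withdraw($50)): balance=$727.00 total_interest=$27.00

Answer: 727.00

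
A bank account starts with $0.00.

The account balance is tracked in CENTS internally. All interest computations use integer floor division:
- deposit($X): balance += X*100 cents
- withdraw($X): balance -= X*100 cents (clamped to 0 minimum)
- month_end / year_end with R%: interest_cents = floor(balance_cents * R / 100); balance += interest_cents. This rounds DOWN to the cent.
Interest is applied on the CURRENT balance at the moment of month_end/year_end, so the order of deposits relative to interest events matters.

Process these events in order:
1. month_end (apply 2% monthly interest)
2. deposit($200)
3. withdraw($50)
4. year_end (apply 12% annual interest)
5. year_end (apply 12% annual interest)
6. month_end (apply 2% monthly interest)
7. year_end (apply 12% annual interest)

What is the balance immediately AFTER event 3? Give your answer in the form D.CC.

Answer: 150.00

Derivation:
After 1 (month_end (apply 2% monthly interest)): balance=$0.00 total_interest=$0.00
After 2 (deposit($200)): balance=$200.00 total_interest=$0.00
After 3 (withdraw($50)): balance=$150.00 total_interest=$0.00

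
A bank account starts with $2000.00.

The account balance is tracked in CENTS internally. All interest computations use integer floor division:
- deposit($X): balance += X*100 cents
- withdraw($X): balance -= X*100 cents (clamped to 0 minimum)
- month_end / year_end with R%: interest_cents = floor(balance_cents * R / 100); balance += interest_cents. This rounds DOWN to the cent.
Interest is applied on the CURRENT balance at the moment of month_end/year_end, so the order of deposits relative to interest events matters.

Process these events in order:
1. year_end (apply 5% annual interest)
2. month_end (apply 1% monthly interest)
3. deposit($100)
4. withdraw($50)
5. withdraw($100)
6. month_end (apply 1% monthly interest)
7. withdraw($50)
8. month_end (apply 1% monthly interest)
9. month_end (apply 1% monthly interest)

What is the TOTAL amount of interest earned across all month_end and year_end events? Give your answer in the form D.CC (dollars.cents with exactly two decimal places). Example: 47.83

After 1 (year_end (apply 5% annual interest)): balance=$2100.00 total_interest=$100.00
After 2 (month_end (apply 1% monthly interest)): balance=$2121.00 total_interest=$121.00
After 3 (deposit($100)): balance=$2221.00 total_interest=$121.00
After 4 (withdraw($50)): balance=$2171.00 total_interest=$121.00
After 5 (withdraw($100)): balance=$2071.00 total_interest=$121.00
After 6 (month_end (apply 1% monthly interest)): balance=$2091.71 total_interest=$141.71
After 7 (withdraw($50)): balance=$2041.71 total_interest=$141.71
After 8 (month_end (apply 1% monthly interest)): balance=$2062.12 total_interest=$162.12
After 9 (month_end (apply 1% monthly interest)): balance=$2082.74 total_interest=$182.74

Answer: 182.74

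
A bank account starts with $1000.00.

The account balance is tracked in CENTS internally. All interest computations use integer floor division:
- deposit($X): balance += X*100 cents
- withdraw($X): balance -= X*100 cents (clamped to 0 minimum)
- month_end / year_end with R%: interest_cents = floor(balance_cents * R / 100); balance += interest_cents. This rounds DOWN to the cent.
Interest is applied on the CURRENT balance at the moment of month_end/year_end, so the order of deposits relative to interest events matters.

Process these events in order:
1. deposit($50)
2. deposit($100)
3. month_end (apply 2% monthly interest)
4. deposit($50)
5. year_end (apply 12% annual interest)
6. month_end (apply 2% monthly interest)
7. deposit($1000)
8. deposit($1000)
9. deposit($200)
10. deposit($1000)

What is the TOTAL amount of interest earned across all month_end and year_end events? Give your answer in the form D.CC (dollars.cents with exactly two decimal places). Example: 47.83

After 1 (deposit($50)): balance=$1050.00 total_interest=$0.00
After 2 (deposit($100)): balance=$1150.00 total_interest=$0.00
After 3 (month_end (apply 2% monthly interest)): balance=$1173.00 total_interest=$23.00
After 4 (deposit($50)): balance=$1223.00 total_interest=$23.00
After 5 (year_end (apply 12% annual interest)): balance=$1369.76 total_interest=$169.76
After 6 (month_end (apply 2% monthly interest)): balance=$1397.15 total_interest=$197.15
After 7 (deposit($1000)): balance=$2397.15 total_interest=$197.15
After 8 (deposit($1000)): balance=$3397.15 total_interest=$197.15
After 9 (deposit($200)): balance=$3597.15 total_interest=$197.15
After 10 (deposit($1000)): balance=$4597.15 total_interest=$197.15

Answer: 197.15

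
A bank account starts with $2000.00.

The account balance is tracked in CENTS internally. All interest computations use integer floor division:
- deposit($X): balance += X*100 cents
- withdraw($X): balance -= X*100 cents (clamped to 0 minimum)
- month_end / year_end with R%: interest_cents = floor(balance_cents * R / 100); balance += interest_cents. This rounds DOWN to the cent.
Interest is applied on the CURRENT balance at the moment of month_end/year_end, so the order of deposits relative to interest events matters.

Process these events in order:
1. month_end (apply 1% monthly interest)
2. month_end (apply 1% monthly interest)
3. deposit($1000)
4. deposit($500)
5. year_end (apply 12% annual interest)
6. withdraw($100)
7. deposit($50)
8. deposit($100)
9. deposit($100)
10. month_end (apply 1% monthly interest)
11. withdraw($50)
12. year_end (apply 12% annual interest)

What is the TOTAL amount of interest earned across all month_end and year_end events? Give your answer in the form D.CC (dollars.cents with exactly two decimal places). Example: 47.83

After 1 (month_end (apply 1% monthly interest)): balance=$2020.00 total_interest=$20.00
After 2 (month_end (apply 1% monthly interest)): balance=$2040.20 total_interest=$40.20
After 3 (deposit($1000)): balance=$3040.20 total_interest=$40.20
After 4 (deposit($500)): balance=$3540.20 total_interest=$40.20
After 5 (year_end (apply 12% annual interest)): balance=$3965.02 total_interest=$465.02
After 6 (withdraw($100)): balance=$3865.02 total_interest=$465.02
After 7 (deposit($50)): balance=$3915.02 total_interest=$465.02
After 8 (deposit($100)): balance=$4015.02 total_interest=$465.02
After 9 (deposit($100)): balance=$4115.02 total_interest=$465.02
After 10 (month_end (apply 1% monthly interest)): balance=$4156.17 total_interest=$506.17
After 11 (withdraw($50)): balance=$4106.17 total_interest=$506.17
After 12 (year_end (apply 12% annual interest)): balance=$4598.91 total_interest=$998.91

Answer: 998.91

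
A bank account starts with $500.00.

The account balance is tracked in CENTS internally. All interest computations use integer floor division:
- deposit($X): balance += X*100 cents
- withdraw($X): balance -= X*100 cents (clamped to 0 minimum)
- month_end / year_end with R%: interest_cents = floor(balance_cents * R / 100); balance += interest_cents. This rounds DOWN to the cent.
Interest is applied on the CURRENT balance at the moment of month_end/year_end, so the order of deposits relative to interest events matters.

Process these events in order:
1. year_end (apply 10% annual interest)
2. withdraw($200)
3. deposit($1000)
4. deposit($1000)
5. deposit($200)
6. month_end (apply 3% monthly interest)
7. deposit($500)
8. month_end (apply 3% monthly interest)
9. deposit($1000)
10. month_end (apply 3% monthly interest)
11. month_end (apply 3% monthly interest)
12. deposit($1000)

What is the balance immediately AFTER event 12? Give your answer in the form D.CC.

Answer: 5477.29

Derivation:
After 1 (year_end (apply 10% annual interest)): balance=$550.00 total_interest=$50.00
After 2 (withdraw($200)): balance=$350.00 total_interest=$50.00
After 3 (deposit($1000)): balance=$1350.00 total_interest=$50.00
After 4 (deposit($1000)): balance=$2350.00 total_interest=$50.00
After 5 (deposit($200)): balance=$2550.00 total_interest=$50.00
After 6 (month_end (apply 3% monthly interest)): balance=$2626.50 total_interest=$126.50
After 7 (deposit($500)): balance=$3126.50 total_interest=$126.50
After 8 (month_end (apply 3% monthly interest)): balance=$3220.29 total_interest=$220.29
After 9 (deposit($1000)): balance=$4220.29 total_interest=$220.29
After 10 (month_end (apply 3% monthly interest)): balance=$4346.89 total_interest=$346.89
After 11 (month_end (apply 3% monthly interest)): balance=$4477.29 total_interest=$477.29
After 12 (deposit($1000)): balance=$5477.29 total_interest=$477.29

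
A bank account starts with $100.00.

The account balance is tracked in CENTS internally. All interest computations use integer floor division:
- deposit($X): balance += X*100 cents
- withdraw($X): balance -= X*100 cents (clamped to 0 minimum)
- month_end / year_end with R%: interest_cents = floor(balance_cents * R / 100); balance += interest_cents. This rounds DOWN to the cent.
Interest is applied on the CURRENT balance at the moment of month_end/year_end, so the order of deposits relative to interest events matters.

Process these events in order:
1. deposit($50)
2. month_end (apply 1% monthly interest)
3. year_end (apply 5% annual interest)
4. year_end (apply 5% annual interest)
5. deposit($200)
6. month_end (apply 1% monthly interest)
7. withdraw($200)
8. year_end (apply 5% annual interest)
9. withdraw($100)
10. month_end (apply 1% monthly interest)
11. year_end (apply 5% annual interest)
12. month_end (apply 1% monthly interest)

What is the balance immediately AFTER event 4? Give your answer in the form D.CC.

Answer: 167.02

Derivation:
After 1 (deposit($50)): balance=$150.00 total_interest=$0.00
After 2 (month_end (apply 1% monthly interest)): balance=$151.50 total_interest=$1.50
After 3 (year_end (apply 5% annual interest)): balance=$159.07 total_interest=$9.07
After 4 (year_end (apply 5% annual interest)): balance=$167.02 total_interest=$17.02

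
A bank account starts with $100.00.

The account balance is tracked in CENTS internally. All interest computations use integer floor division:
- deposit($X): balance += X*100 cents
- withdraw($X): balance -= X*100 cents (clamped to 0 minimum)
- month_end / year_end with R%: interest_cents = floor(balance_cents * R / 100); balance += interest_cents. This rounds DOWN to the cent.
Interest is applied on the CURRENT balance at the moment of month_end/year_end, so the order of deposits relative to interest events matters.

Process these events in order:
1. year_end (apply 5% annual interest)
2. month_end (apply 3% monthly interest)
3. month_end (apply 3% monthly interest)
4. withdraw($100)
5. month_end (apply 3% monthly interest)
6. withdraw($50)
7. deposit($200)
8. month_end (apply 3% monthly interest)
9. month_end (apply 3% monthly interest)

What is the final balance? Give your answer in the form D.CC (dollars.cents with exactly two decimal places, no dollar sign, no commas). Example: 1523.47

After 1 (year_end (apply 5% annual interest)): balance=$105.00 total_interest=$5.00
After 2 (month_end (apply 3% monthly interest)): balance=$108.15 total_interest=$8.15
After 3 (month_end (apply 3% monthly interest)): balance=$111.39 total_interest=$11.39
After 4 (withdraw($100)): balance=$11.39 total_interest=$11.39
After 5 (month_end (apply 3% monthly interest)): balance=$11.73 total_interest=$11.73
After 6 (withdraw($50)): balance=$0.00 total_interest=$11.73
After 7 (deposit($200)): balance=$200.00 total_interest=$11.73
After 8 (month_end (apply 3% monthly interest)): balance=$206.00 total_interest=$17.73
After 9 (month_end (apply 3% monthly interest)): balance=$212.18 total_interest=$23.91

Answer: 212.18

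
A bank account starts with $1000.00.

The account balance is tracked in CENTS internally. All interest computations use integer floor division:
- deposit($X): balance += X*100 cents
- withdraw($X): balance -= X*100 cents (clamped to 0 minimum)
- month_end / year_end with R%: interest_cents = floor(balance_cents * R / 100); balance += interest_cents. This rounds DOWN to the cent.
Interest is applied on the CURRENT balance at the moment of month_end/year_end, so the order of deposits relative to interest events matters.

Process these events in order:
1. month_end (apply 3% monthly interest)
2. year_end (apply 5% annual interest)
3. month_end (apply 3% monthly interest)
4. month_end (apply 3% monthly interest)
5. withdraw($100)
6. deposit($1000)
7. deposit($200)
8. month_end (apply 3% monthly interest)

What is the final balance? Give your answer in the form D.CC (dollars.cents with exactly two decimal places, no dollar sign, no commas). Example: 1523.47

Answer: 2314.77

Derivation:
After 1 (month_end (apply 3% monthly interest)): balance=$1030.00 total_interest=$30.00
After 2 (year_end (apply 5% annual interest)): balance=$1081.50 total_interest=$81.50
After 3 (month_end (apply 3% monthly interest)): balance=$1113.94 total_interest=$113.94
After 4 (month_end (apply 3% monthly interest)): balance=$1147.35 total_interest=$147.35
After 5 (withdraw($100)): balance=$1047.35 total_interest=$147.35
After 6 (deposit($1000)): balance=$2047.35 total_interest=$147.35
After 7 (deposit($200)): balance=$2247.35 total_interest=$147.35
After 8 (month_end (apply 3% monthly interest)): balance=$2314.77 total_interest=$214.77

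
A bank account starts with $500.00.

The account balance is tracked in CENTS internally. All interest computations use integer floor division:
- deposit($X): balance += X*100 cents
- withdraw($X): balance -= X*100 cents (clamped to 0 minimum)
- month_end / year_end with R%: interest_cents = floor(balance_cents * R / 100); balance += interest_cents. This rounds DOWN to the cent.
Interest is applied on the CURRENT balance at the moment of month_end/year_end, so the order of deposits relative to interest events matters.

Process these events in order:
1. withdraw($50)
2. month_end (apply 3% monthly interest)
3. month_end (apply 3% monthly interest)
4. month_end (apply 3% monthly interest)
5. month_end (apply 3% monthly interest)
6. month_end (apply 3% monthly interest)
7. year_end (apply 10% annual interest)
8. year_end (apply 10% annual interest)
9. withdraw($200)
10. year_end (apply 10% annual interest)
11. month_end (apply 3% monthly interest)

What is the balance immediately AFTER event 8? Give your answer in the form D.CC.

Answer: 631.20

Derivation:
After 1 (withdraw($50)): balance=$450.00 total_interest=$0.00
After 2 (month_end (apply 3% monthly interest)): balance=$463.50 total_interest=$13.50
After 3 (month_end (apply 3% monthly interest)): balance=$477.40 total_interest=$27.40
After 4 (month_end (apply 3% monthly interest)): balance=$491.72 total_interest=$41.72
After 5 (month_end (apply 3% monthly interest)): balance=$506.47 total_interest=$56.47
After 6 (month_end (apply 3% monthly interest)): balance=$521.66 total_interest=$71.66
After 7 (year_end (apply 10% annual interest)): balance=$573.82 total_interest=$123.82
After 8 (year_end (apply 10% annual interest)): balance=$631.20 total_interest=$181.20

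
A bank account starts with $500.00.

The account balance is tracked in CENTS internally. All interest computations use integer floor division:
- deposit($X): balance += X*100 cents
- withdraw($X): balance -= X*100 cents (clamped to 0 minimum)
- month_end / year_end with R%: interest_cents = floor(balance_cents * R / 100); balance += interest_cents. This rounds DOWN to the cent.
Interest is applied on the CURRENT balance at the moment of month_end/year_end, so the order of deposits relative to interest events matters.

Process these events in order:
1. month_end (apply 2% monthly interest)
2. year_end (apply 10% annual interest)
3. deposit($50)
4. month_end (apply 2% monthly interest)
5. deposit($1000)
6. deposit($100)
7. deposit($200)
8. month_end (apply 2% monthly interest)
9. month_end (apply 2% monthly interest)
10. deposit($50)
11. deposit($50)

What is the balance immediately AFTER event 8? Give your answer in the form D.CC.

After 1 (month_end (apply 2% monthly interest)): balance=$510.00 total_interest=$10.00
After 2 (year_end (apply 10% annual interest)): balance=$561.00 total_interest=$61.00
After 3 (deposit($50)): balance=$611.00 total_interest=$61.00
After 4 (month_end (apply 2% monthly interest)): balance=$623.22 total_interest=$73.22
After 5 (deposit($1000)): balance=$1623.22 total_interest=$73.22
After 6 (deposit($100)): balance=$1723.22 total_interest=$73.22
After 7 (deposit($200)): balance=$1923.22 total_interest=$73.22
After 8 (month_end (apply 2% monthly interest)): balance=$1961.68 total_interest=$111.68

Answer: 1961.68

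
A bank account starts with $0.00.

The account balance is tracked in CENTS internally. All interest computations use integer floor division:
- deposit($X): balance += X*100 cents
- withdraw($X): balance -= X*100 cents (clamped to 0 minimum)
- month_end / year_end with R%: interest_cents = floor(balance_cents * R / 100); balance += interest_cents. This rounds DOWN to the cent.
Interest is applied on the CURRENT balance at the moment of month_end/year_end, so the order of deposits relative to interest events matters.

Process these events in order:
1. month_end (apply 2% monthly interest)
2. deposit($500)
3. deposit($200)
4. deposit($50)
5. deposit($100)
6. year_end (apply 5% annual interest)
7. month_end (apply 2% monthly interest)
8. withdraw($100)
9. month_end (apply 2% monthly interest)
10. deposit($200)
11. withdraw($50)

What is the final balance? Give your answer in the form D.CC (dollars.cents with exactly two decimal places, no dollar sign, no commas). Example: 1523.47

Answer: 976.55

Derivation:
After 1 (month_end (apply 2% monthly interest)): balance=$0.00 total_interest=$0.00
After 2 (deposit($500)): balance=$500.00 total_interest=$0.00
After 3 (deposit($200)): balance=$700.00 total_interest=$0.00
After 4 (deposit($50)): balance=$750.00 total_interest=$0.00
After 5 (deposit($100)): balance=$850.00 total_interest=$0.00
After 6 (year_end (apply 5% annual interest)): balance=$892.50 total_interest=$42.50
After 7 (month_end (apply 2% monthly interest)): balance=$910.35 total_interest=$60.35
After 8 (withdraw($100)): balance=$810.35 total_interest=$60.35
After 9 (month_end (apply 2% monthly interest)): balance=$826.55 total_interest=$76.55
After 10 (deposit($200)): balance=$1026.55 total_interest=$76.55
After 11 (withdraw($50)): balance=$976.55 total_interest=$76.55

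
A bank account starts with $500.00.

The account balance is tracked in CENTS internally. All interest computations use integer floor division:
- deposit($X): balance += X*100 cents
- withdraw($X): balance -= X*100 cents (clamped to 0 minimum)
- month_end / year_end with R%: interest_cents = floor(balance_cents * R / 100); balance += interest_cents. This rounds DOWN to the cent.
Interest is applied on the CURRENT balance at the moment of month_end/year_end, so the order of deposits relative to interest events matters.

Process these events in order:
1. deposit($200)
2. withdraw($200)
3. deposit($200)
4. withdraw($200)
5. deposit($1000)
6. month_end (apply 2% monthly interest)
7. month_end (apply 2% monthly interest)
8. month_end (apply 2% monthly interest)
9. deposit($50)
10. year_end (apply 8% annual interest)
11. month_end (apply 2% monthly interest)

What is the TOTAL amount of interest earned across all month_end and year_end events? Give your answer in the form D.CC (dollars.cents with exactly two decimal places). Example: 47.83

Answer: 258.61

Derivation:
After 1 (deposit($200)): balance=$700.00 total_interest=$0.00
After 2 (withdraw($200)): balance=$500.00 total_interest=$0.00
After 3 (deposit($200)): balance=$700.00 total_interest=$0.00
After 4 (withdraw($200)): balance=$500.00 total_interest=$0.00
After 5 (deposit($1000)): balance=$1500.00 total_interest=$0.00
After 6 (month_end (apply 2% monthly interest)): balance=$1530.00 total_interest=$30.00
After 7 (month_end (apply 2% monthly interest)): balance=$1560.60 total_interest=$60.60
After 8 (month_end (apply 2% monthly interest)): balance=$1591.81 total_interest=$91.81
After 9 (deposit($50)): balance=$1641.81 total_interest=$91.81
After 10 (year_end (apply 8% annual interest)): balance=$1773.15 total_interest=$223.15
After 11 (month_end (apply 2% monthly interest)): balance=$1808.61 total_interest=$258.61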